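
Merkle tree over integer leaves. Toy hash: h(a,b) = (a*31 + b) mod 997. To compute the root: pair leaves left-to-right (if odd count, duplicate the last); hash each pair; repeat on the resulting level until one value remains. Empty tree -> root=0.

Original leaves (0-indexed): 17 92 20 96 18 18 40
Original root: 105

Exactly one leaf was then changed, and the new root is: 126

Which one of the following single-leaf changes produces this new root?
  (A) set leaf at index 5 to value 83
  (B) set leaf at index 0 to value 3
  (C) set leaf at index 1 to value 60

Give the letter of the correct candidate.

Original leaves: [17, 92, 20, 96, 18, 18, 40]
Target new root: 126
Try each candidate change and compute the resulting root:
Candidate A: set leaf[5] = 83 -> leaves = [17, 92, 20, 96, 18, 83, 40]
  L0: [17, 92, 20, 96, 18, 83, 40]
  L1: h(17,92)=(17*31+92)%997=619 h(20,96)=(20*31+96)%997=716 h(18,83)=(18*31+83)%997=641 h(40,40)=(40*31+40)%997=283 -> [619, 716, 641, 283]
  L2: h(619,716)=(619*31+716)%997=962 h(641,283)=(641*31+283)%997=214 -> [962, 214]
  L3: h(962,214)=(962*31+214)%997=126 -> [126]
  root = 126 == target 126  ** MATCH **
Candidate B: set leaf[0] = 3 -> leaves = [3, 92, 20, 96, 18, 18, 40]
  L0: [3, 92, 20, 96, 18, 18, 40]
  L1: h(3,92)=(3*31+92)%997=185 h(20,96)=(20*31+96)%997=716 h(18,18)=(18*31+18)%997=576 h(40,40)=(40*31+40)%997=283 -> [185, 716, 576, 283]
  L2: h(185,716)=(185*31+716)%997=469 h(576,283)=(576*31+283)%997=193 -> [469, 193]
  L3: h(469,193)=(469*31+193)%997=774 -> [774]
  root = 774 != target 126
Candidate C: set leaf[1] = 60 -> leaves = [17, 60, 20, 96, 18, 18, 40]
  L0: [17, 60, 20, 96, 18, 18, 40]
  L1: h(17,60)=(17*31+60)%997=587 h(20,96)=(20*31+96)%997=716 h(18,18)=(18*31+18)%997=576 h(40,40)=(40*31+40)%997=283 -> [587, 716, 576, 283]
  L2: h(587,716)=(587*31+716)%997=967 h(576,283)=(576*31+283)%997=193 -> [967, 193]
  L3: h(967,193)=(967*31+193)%997=260 -> [260]
  root = 260 != target 126
Candidate A produces the target root.

Answer: A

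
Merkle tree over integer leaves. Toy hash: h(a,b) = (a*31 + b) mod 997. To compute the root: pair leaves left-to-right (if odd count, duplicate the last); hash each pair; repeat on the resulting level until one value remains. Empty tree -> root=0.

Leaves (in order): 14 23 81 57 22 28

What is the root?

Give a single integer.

L0: [14, 23, 81, 57, 22, 28]
L1: h(14,23)=(14*31+23)%997=457 h(81,57)=(81*31+57)%997=574 h(22,28)=(22*31+28)%997=710 -> [457, 574, 710]
L2: h(457,574)=(457*31+574)%997=783 h(710,710)=(710*31+710)%997=786 -> [783, 786]
L3: h(783,786)=(783*31+786)%997=134 -> [134]

Answer: 134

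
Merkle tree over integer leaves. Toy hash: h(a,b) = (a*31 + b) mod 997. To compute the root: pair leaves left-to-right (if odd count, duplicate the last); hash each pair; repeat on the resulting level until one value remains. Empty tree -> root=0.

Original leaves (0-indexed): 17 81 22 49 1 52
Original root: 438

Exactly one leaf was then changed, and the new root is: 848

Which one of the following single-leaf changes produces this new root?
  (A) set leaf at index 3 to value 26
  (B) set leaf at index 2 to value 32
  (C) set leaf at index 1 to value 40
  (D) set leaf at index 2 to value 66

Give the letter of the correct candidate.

Original leaves: [17, 81, 22, 49, 1, 52]
Target new root: 848
Try each candidate change and compute the resulting root:
Candidate A: set leaf[3] = 26 -> leaves = [17, 81, 22, 26, 1, 52]
  L0: [17, 81, 22, 26, 1, 52]
  L1: h(17,81)=(17*31+81)%997=608 h(22,26)=(22*31+26)%997=708 h(1,52)=(1*31+52)%997=83 -> [608, 708, 83]
  L2: h(608,708)=(608*31+708)%997=613 h(83,83)=(83*31+83)%997=662 -> [613, 662]
  L3: h(613,662)=(613*31+662)%997=722 -> [722]
  root = 722 != target 848
Candidate B: set leaf[2] = 32 -> leaves = [17, 81, 32, 49, 1, 52]
  L0: [17, 81, 32, 49, 1, 52]
  L1: h(17,81)=(17*31+81)%997=608 h(32,49)=(32*31+49)%997=44 h(1,52)=(1*31+52)%997=83 -> [608, 44, 83]
  L2: h(608,44)=(608*31+44)%997=946 h(83,83)=(83*31+83)%997=662 -> [946, 662]
  L3: h(946,662)=(946*31+662)%997=78 -> [78]
  root = 78 != target 848
Candidate C: set leaf[1] = 40 -> leaves = [17, 40, 22, 49, 1, 52]
  L0: [17, 40, 22, 49, 1, 52]
  L1: h(17,40)=(17*31+40)%997=567 h(22,49)=(22*31+49)%997=731 h(1,52)=(1*31+52)%997=83 -> [567, 731, 83]
  L2: h(567,731)=(567*31+731)%997=362 h(83,83)=(83*31+83)%997=662 -> [362, 662]
  L3: h(362,662)=(362*31+662)%997=917 -> [917]
  root = 917 != target 848
Candidate D: set leaf[2] = 66 -> leaves = [17, 81, 66, 49, 1, 52]
  L0: [17, 81, 66, 49, 1, 52]
  L1: h(17,81)=(17*31+81)%997=608 h(66,49)=(66*31+49)%997=101 h(1,52)=(1*31+52)%997=83 -> [608, 101, 83]
  L2: h(608,101)=(608*31+101)%997=6 h(83,83)=(83*31+83)%997=662 -> [6, 662]
  L3: h(6,662)=(6*31+662)%997=848 -> [848]
  root = 848 == target 848  ** MATCH **
Candidate D produces the target root.

Answer: D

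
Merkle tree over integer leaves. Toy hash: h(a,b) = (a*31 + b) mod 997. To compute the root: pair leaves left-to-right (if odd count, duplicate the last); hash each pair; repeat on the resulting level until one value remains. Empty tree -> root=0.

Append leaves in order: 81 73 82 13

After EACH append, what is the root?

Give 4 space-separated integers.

Answer: 81 590 974 905

Derivation:
After append 81 (leaves=[81]):
  L0: [81]
  root=81
After append 73 (leaves=[81, 73]):
  L0: [81, 73]
  L1: h(81,73)=(81*31+73)%997=590 -> [590]
  root=590
After append 82 (leaves=[81, 73, 82]):
  L0: [81, 73, 82]
  L1: h(81,73)=(81*31+73)%997=590 h(82,82)=(82*31+82)%997=630 -> [590, 630]
  L2: h(590,630)=(590*31+630)%997=974 -> [974]
  root=974
After append 13 (leaves=[81, 73, 82, 13]):
  L0: [81, 73, 82, 13]
  L1: h(81,73)=(81*31+73)%997=590 h(82,13)=(82*31+13)%997=561 -> [590, 561]
  L2: h(590,561)=(590*31+561)%997=905 -> [905]
  root=905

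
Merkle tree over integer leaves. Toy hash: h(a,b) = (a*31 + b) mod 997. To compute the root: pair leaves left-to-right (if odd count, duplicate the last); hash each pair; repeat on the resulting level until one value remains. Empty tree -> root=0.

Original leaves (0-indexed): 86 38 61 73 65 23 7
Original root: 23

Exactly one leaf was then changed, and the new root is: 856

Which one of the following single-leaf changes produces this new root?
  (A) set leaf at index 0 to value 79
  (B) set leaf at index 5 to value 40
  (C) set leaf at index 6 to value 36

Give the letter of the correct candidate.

Original leaves: [86, 38, 61, 73, 65, 23, 7]
Target new root: 856
Try each candidate change and compute the resulting root:
Candidate A: set leaf[0] = 79 -> leaves = [79, 38, 61, 73, 65, 23, 7]
  L0: [79, 38, 61, 73, 65, 23, 7]
  L1: h(79,38)=(79*31+38)%997=493 h(61,73)=(61*31+73)%997=967 h(65,23)=(65*31+23)%997=44 h(7,7)=(7*31+7)%997=224 -> [493, 967, 44, 224]
  L2: h(493,967)=(493*31+967)%997=298 h(44,224)=(44*31+224)%997=591 -> [298, 591]
  L3: h(298,591)=(298*31+591)%997=856 -> [856]
  root = 856 == target 856  ** MATCH **
Candidate B: set leaf[5] = 40 -> leaves = [86, 38, 61, 73, 65, 40, 7]
  L0: [86, 38, 61, 73, 65, 40, 7]
  L1: h(86,38)=(86*31+38)%997=710 h(61,73)=(61*31+73)%997=967 h(65,40)=(65*31+40)%997=61 h(7,7)=(7*31+7)%997=224 -> [710, 967, 61, 224]
  L2: h(710,967)=(710*31+967)%997=46 h(61,224)=(61*31+224)%997=121 -> [46, 121]
  L3: h(46,121)=(46*31+121)%997=550 -> [550]
  root = 550 != target 856
Candidate C: set leaf[6] = 36 -> leaves = [86, 38, 61, 73, 65, 23, 36]
  L0: [86, 38, 61, 73, 65, 23, 36]
  L1: h(86,38)=(86*31+38)%997=710 h(61,73)=(61*31+73)%997=967 h(65,23)=(65*31+23)%997=44 h(36,36)=(36*31+36)%997=155 -> [710, 967, 44, 155]
  L2: h(710,967)=(710*31+967)%997=46 h(44,155)=(44*31+155)%997=522 -> [46, 522]
  L3: h(46,522)=(46*31+522)%997=951 -> [951]
  root = 951 != target 856
Candidate A produces the target root.

Answer: A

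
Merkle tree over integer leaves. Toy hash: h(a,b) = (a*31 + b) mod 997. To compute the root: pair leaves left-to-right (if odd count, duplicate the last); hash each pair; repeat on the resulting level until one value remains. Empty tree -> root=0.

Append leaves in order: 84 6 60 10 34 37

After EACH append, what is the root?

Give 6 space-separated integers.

After append 84 (leaves=[84]):
  L0: [84]
  root=84
After append 6 (leaves=[84, 6]):
  L0: [84, 6]
  L1: h(84,6)=(84*31+6)%997=616 -> [616]
  root=616
After append 60 (leaves=[84, 6, 60]):
  L0: [84, 6, 60]
  L1: h(84,6)=(84*31+6)%997=616 h(60,60)=(60*31+60)%997=923 -> [616, 923]
  L2: h(616,923)=(616*31+923)%997=79 -> [79]
  root=79
After append 10 (leaves=[84, 6, 60, 10]):
  L0: [84, 6, 60, 10]
  L1: h(84,6)=(84*31+6)%997=616 h(60,10)=(60*31+10)%997=873 -> [616, 873]
  L2: h(616,873)=(616*31+873)%997=29 -> [29]
  root=29
After append 34 (leaves=[84, 6, 60, 10, 34]):
  L0: [84, 6, 60, 10, 34]
  L1: h(84,6)=(84*31+6)%997=616 h(60,10)=(60*31+10)%997=873 h(34,34)=(34*31+34)%997=91 -> [616, 873, 91]
  L2: h(616,873)=(616*31+873)%997=29 h(91,91)=(91*31+91)%997=918 -> [29, 918]
  L3: h(29,918)=(29*31+918)%997=820 -> [820]
  root=820
After append 37 (leaves=[84, 6, 60, 10, 34, 37]):
  L0: [84, 6, 60, 10, 34, 37]
  L1: h(84,6)=(84*31+6)%997=616 h(60,10)=(60*31+10)%997=873 h(34,37)=(34*31+37)%997=94 -> [616, 873, 94]
  L2: h(616,873)=(616*31+873)%997=29 h(94,94)=(94*31+94)%997=17 -> [29, 17]
  L3: h(29,17)=(29*31+17)%997=916 -> [916]
  root=916

Answer: 84 616 79 29 820 916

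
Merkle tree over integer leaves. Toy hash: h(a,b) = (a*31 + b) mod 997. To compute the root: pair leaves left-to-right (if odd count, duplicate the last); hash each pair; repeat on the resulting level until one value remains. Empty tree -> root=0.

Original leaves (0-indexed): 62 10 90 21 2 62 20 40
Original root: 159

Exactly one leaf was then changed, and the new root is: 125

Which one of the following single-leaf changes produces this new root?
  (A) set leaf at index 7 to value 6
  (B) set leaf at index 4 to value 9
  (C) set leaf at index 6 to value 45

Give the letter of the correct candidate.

Original leaves: [62, 10, 90, 21, 2, 62, 20, 40]
Target new root: 125
Try each candidate change and compute the resulting root:
Candidate A: set leaf[7] = 6 -> leaves = [62, 10, 90, 21, 2, 62, 20, 6]
  L0: [62, 10, 90, 21, 2, 62, 20, 6]
  L1: h(62,10)=(62*31+10)%997=935 h(90,21)=(90*31+21)%997=817 h(2,62)=(2*31+62)%997=124 h(20,6)=(20*31+6)%997=626 -> [935, 817, 124, 626]
  L2: h(935,817)=(935*31+817)%997=889 h(124,626)=(124*31+626)%997=482 -> [889, 482]
  L3: h(889,482)=(889*31+482)%997=125 -> [125]
  root = 125 == target 125  ** MATCH **
Candidate B: set leaf[4] = 9 -> leaves = [62, 10, 90, 21, 9, 62, 20, 40]
  L0: [62, 10, 90, 21, 9, 62, 20, 40]
  L1: h(62,10)=(62*31+10)%997=935 h(90,21)=(90*31+21)%997=817 h(9,62)=(9*31+62)%997=341 h(20,40)=(20*31+40)%997=660 -> [935, 817, 341, 660]
  L2: h(935,817)=(935*31+817)%997=889 h(341,660)=(341*31+660)%997=264 -> [889, 264]
  L3: h(889,264)=(889*31+264)%997=904 -> [904]
  root = 904 != target 125
Candidate C: set leaf[6] = 45 -> leaves = [62, 10, 90, 21, 2, 62, 45, 40]
  L0: [62, 10, 90, 21, 2, 62, 45, 40]
  L1: h(62,10)=(62*31+10)%997=935 h(90,21)=(90*31+21)%997=817 h(2,62)=(2*31+62)%997=124 h(45,40)=(45*31+40)%997=438 -> [935, 817, 124, 438]
  L2: h(935,817)=(935*31+817)%997=889 h(124,438)=(124*31+438)%997=294 -> [889, 294]
  L3: h(889,294)=(889*31+294)%997=934 -> [934]
  root = 934 != target 125
Candidate A produces the target root.

Answer: A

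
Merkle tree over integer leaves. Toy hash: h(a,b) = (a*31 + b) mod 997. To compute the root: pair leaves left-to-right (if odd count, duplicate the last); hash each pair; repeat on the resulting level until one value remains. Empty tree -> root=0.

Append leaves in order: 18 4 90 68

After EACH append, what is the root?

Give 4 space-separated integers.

After append 18 (leaves=[18]):
  L0: [18]
  root=18
After append 4 (leaves=[18, 4]):
  L0: [18, 4]
  L1: h(18,4)=(18*31+4)%997=562 -> [562]
  root=562
After append 90 (leaves=[18, 4, 90]):
  L0: [18, 4, 90]
  L1: h(18,4)=(18*31+4)%997=562 h(90,90)=(90*31+90)%997=886 -> [562, 886]
  L2: h(562,886)=(562*31+886)%997=362 -> [362]
  root=362
After append 68 (leaves=[18, 4, 90, 68]):
  L0: [18, 4, 90, 68]
  L1: h(18,4)=(18*31+4)%997=562 h(90,68)=(90*31+68)%997=864 -> [562, 864]
  L2: h(562,864)=(562*31+864)%997=340 -> [340]
  root=340

Answer: 18 562 362 340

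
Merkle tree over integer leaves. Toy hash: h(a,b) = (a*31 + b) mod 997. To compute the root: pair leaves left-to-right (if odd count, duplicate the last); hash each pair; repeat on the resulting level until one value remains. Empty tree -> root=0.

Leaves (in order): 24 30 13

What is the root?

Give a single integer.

L0: [24, 30, 13]
L1: h(24,30)=(24*31+30)%997=774 h(13,13)=(13*31+13)%997=416 -> [774, 416]
L2: h(774,416)=(774*31+416)%997=482 -> [482]

Answer: 482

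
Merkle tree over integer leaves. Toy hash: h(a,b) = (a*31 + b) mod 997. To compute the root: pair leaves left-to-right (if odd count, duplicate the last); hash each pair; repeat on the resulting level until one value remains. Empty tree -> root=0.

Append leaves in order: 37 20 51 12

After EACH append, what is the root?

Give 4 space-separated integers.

After append 37 (leaves=[37]):
  L0: [37]
  root=37
After append 20 (leaves=[37, 20]):
  L0: [37, 20]
  L1: h(37,20)=(37*31+20)%997=170 -> [170]
  root=170
After append 51 (leaves=[37, 20, 51]):
  L0: [37, 20, 51]
  L1: h(37,20)=(37*31+20)%997=170 h(51,51)=(51*31+51)%997=635 -> [170, 635]
  L2: h(170,635)=(170*31+635)%997=920 -> [920]
  root=920
After append 12 (leaves=[37, 20, 51, 12]):
  L0: [37, 20, 51, 12]
  L1: h(37,20)=(37*31+20)%997=170 h(51,12)=(51*31+12)%997=596 -> [170, 596]
  L2: h(170,596)=(170*31+596)%997=881 -> [881]
  root=881

Answer: 37 170 920 881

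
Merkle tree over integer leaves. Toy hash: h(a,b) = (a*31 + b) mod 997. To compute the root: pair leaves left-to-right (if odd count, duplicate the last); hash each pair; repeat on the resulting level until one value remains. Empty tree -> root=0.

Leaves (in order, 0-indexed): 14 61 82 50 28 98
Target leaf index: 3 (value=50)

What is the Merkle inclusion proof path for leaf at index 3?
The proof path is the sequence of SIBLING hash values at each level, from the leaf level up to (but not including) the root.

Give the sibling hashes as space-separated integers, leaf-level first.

L0 (leaves): [14, 61, 82, 50, 28, 98], target index=3
L1: h(14,61)=(14*31+61)%997=495 [pair 0] h(82,50)=(82*31+50)%997=598 [pair 1] h(28,98)=(28*31+98)%997=966 [pair 2] -> [495, 598, 966]
  Sibling for proof at L0: 82
L2: h(495,598)=(495*31+598)%997=988 [pair 0] h(966,966)=(966*31+966)%997=5 [pair 1] -> [988, 5]
  Sibling for proof at L1: 495
L3: h(988,5)=(988*31+5)%997=723 [pair 0] -> [723]
  Sibling for proof at L2: 5
Root: 723
Proof path (sibling hashes from leaf to root): [82, 495, 5]

Answer: 82 495 5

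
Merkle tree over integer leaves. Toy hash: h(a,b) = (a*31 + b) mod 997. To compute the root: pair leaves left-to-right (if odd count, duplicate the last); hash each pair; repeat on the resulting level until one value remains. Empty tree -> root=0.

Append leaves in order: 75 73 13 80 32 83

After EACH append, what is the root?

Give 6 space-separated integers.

After append 75 (leaves=[75]):
  L0: [75]
  root=75
After append 73 (leaves=[75, 73]):
  L0: [75, 73]
  L1: h(75,73)=(75*31+73)%997=404 -> [404]
  root=404
After append 13 (leaves=[75, 73, 13]):
  L0: [75, 73, 13]
  L1: h(75,73)=(75*31+73)%997=404 h(13,13)=(13*31+13)%997=416 -> [404, 416]
  L2: h(404,416)=(404*31+416)%997=976 -> [976]
  root=976
After append 80 (leaves=[75, 73, 13, 80]):
  L0: [75, 73, 13, 80]
  L1: h(75,73)=(75*31+73)%997=404 h(13,80)=(13*31+80)%997=483 -> [404, 483]
  L2: h(404,483)=(404*31+483)%997=46 -> [46]
  root=46
After append 32 (leaves=[75, 73, 13, 80, 32]):
  L0: [75, 73, 13, 80, 32]
  L1: h(75,73)=(75*31+73)%997=404 h(13,80)=(13*31+80)%997=483 h(32,32)=(32*31+32)%997=27 -> [404, 483, 27]
  L2: h(404,483)=(404*31+483)%997=46 h(27,27)=(27*31+27)%997=864 -> [46, 864]
  L3: h(46,864)=(46*31+864)%997=296 -> [296]
  root=296
After append 83 (leaves=[75, 73, 13, 80, 32, 83]):
  L0: [75, 73, 13, 80, 32, 83]
  L1: h(75,73)=(75*31+73)%997=404 h(13,80)=(13*31+80)%997=483 h(32,83)=(32*31+83)%997=78 -> [404, 483, 78]
  L2: h(404,483)=(404*31+483)%997=46 h(78,78)=(78*31+78)%997=502 -> [46, 502]
  L3: h(46,502)=(46*31+502)%997=931 -> [931]
  root=931

Answer: 75 404 976 46 296 931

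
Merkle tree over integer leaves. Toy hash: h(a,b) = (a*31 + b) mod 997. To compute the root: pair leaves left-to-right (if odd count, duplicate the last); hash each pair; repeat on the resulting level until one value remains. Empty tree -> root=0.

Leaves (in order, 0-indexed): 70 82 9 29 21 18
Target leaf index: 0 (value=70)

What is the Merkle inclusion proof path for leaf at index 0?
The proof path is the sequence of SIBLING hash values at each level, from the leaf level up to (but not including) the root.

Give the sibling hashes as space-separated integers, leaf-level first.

Answer: 82 308 471

Derivation:
L0 (leaves): [70, 82, 9, 29, 21, 18], target index=0
L1: h(70,82)=(70*31+82)%997=258 [pair 0] h(9,29)=(9*31+29)%997=308 [pair 1] h(21,18)=(21*31+18)%997=669 [pair 2] -> [258, 308, 669]
  Sibling for proof at L0: 82
L2: h(258,308)=(258*31+308)%997=330 [pair 0] h(669,669)=(669*31+669)%997=471 [pair 1] -> [330, 471]
  Sibling for proof at L1: 308
L3: h(330,471)=(330*31+471)%997=731 [pair 0] -> [731]
  Sibling for proof at L2: 471
Root: 731
Proof path (sibling hashes from leaf to root): [82, 308, 471]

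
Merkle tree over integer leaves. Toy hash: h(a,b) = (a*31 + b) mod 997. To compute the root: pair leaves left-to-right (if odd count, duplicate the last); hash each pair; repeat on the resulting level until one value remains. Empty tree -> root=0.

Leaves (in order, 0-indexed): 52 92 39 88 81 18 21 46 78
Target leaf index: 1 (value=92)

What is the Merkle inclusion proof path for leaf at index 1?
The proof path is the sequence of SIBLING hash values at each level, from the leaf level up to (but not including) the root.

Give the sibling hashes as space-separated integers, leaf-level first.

L0 (leaves): [52, 92, 39, 88, 81, 18, 21, 46, 78], target index=1
L1: h(52,92)=(52*31+92)%997=707 [pair 0] h(39,88)=(39*31+88)%997=300 [pair 1] h(81,18)=(81*31+18)%997=535 [pair 2] h(21,46)=(21*31+46)%997=697 [pair 3] h(78,78)=(78*31+78)%997=502 [pair 4] -> [707, 300, 535, 697, 502]
  Sibling for proof at L0: 52
L2: h(707,300)=(707*31+300)%997=283 [pair 0] h(535,697)=(535*31+697)%997=333 [pair 1] h(502,502)=(502*31+502)%997=112 [pair 2] -> [283, 333, 112]
  Sibling for proof at L1: 300
L3: h(283,333)=(283*31+333)%997=133 [pair 0] h(112,112)=(112*31+112)%997=593 [pair 1] -> [133, 593]
  Sibling for proof at L2: 333
L4: h(133,593)=(133*31+593)%997=728 [pair 0] -> [728]
  Sibling for proof at L3: 593
Root: 728
Proof path (sibling hashes from leaf to root): [52, 300, 333, 593]

Answer: 52 300 333 593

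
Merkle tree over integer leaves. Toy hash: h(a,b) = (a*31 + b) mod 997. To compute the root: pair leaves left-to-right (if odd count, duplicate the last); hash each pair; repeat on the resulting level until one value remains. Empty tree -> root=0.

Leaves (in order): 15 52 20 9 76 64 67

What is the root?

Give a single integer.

L0: [15, 52, 20, 9, 76, 64, 67]
L1: h(15,52)=(15*31+52)%997=517 h(20,9)=(20*31+9)%997=629 h(76,64)=(76*31+64)%997=426 h(67,67)=(67*31+67)%997=150 -> [517, 629, 426, 150]
L2: h(517,629)=(517*31+629)%997=704 h(426,150)=(426*31+150)%997=395 -> [704, 395]
L3: h(704,395)=(704*31+395)%997=285 -> [285]

Answer: 285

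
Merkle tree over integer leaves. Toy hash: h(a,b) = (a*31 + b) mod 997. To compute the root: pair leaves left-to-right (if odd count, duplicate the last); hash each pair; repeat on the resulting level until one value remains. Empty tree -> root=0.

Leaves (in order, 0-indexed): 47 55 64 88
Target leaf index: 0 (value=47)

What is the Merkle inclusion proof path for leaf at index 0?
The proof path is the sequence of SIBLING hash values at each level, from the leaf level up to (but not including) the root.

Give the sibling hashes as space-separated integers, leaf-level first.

L0 (leaves): [47, 55, 64, 88], target index=0
L1: h(47,55)=(47*31+55)%997=515 [pair 0] h(64,88)=(64*31+88)%997=78 [pair 1] -> [515, 78]
  Sibling for proof at L0: 55
L2: h(515,78)=(515*31+78)%997=91 [pair 0] -> [91]
  Sibling for proof at L1: 78
Root: 91
Proof path (sibling hashes from leaf to root): [55, 78]

Answer: 55 78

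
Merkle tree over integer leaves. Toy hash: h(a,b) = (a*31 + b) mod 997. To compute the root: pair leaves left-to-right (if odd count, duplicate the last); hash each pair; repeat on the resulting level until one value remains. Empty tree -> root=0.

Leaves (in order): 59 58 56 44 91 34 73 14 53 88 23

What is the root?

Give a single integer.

L0: [59, 58, 56, 44, 91, 34, 73, 14, 53, 88, 23]
L1: h(59,58)=(59*31+58)%997=890 h(56,44)=(56*31+44)%997=783 h(91,34)=(91*31+34)%997=861 h(73,14)=(73*31+14)%997=283 h(53,88)=(53*31+88)%997=734 h(23,23)=(23*31+23)%997=736 -> [890, 783, 861, 283, 734, 736]
L2: h(890,783)=(890*31+783)%997=457 h(861,283)=(861*31+283)%997=55 h(734,736)=(734*31+736)%997=559 -> [457, 55, 559]
L3: h(457,55)=(457*31+55)%997=264 h(559,559)=(559*31+559)%997=939 -> [264, 939]
L4: h(264,939)=(264*31+939)%997=150 -> [150]

Answer: 150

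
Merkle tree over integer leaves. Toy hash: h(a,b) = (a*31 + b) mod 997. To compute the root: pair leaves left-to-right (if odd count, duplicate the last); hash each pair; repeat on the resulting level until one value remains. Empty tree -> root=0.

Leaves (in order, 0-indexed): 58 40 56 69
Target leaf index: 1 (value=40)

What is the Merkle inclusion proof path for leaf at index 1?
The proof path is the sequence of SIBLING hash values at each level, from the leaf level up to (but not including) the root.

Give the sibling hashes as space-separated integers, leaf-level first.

L0 (leaves): [58, 40, 56, 69], target index=1
L1: h(58,40)=(58*31+40)%997=841 [pair 0] h(56,69)=(56*31+69)%997=808 [pair 1] -> [841, 808]
  Sibling for proof at L0: 58
L2: h(841,808)=(841*31+808)%997=957 [pair 0] -> [957]
  Sibling for proof at L1: 808
Root: 957
Proof path (sibling hashes from leaf to root): [58, 808]

Answer: 58 808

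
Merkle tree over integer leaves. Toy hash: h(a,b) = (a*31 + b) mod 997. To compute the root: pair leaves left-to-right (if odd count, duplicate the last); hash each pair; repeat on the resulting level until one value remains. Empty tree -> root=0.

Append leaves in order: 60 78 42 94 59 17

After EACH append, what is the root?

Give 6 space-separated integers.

After append 60 (leaves=[60]):
  L0: [60]
  root=60
After append 78 (leaves=[60, 78]):
  L0: [60, 78]
  L1: h(60,78)=(60*31+78)%997=941 -> [941]
  root=941
After append 42 (leaves=[60, 78, 42]):
  L0: [60, 78, 42]
  L1: h(60,78)=(60*31+78)%997=941 h(42,42)=(42*31+42)%997=347 -> [941, 347]
  L2: h(941,347)=(941*31+347)%997=605 -> [605]
  root=605
After append 94 (leaves=[60, 78, 42, 94]):
  L0: [60, 78, 42, 94]
  L1: h(60,78)=(60*31+78)%997=941 h(42,94)=(42*31+94)%997=399 -> [941, 399]
  L2: h(941,399)=(941*31+399)%997=657 -> [657]
  root=657
After append 59 (leaves=[60, 78, 42, 94, 59]):
  L0: [60, 78, 42, 94, 59]
  L1: h(60,78)=(60*31+78)%997=941 h(42,94)=(42*31+94)%997=399 h(59,59)=(59*31+59)%997=891 -> [941, 399, 891]
  L2: h(941,399)=(941*31+399)%997=657 h(891,891)=(891*31+891)%997=596 -> [657, 596]
  L3: h(657,596)=(657*31+596)%997=26 -> [26]
  root=26
After append 17 (leaves=[60, 78, 42, 94, 59, 17]):
  L0: [60, 78, 42, 94, 59, 17]
  L1: h(60,78)=(60*31+78)%997=941 h(42,94)=(42*31+94)%997=399 h(59,17)=(59*31+17)%997=849 -> [941, 399, 849]
  L2: h(941,399)=(941*31+399)%997=657 h(849,849)=(849*31+849)%997=249 -> [657, 249]
  L3: h(657,249)=(657*31+249)%997=676 -> [676]
  root=676

Answer: 60 941 605 657 26 676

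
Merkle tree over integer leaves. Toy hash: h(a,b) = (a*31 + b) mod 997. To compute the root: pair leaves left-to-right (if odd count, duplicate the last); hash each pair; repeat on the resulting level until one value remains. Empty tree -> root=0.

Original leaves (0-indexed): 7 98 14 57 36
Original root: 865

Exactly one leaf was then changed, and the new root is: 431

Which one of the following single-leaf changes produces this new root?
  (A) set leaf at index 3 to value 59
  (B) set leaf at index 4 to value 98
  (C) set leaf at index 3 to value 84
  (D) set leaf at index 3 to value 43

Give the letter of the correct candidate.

Answer: D

Derivation:
Original leaves: [7, 98, 14, 57, 36]
Target new root: 431
Try each candidate change and compute the resulting root:
Candidate A: set leaf[3] = 59 -> leaves = [7, 98, 14, 59, 36]
  L0: [7, 98, 14, 59, 36]
  L1: h(7,98)=(7*31+98)%997=315 h(14,59)=(14*31+59)%997=493 h(36,36)=(36*31+36)%997=155 -> [315, 493, 155]
  L2: h(315,493)=(315*31+493)%997=288 h(155,155)=(155*31+155)%997=972 -> [288, 972]
  L3: h(288,972)=(288*31+972)%997=927 -> [927]
  root = 927 != target 431
Candidate B: set leaf[4] = 98 -> leaves = [7, 98, 14, 57, 98]
  L0: [7, 98, 14, 57, 98]
  L1: h(7,98)=(7*31+98)%997=315 h(14,57)=(14*31+57)%997=491 h(98,98)=(98*31+98)%997=145 -> [315, 491, 145]
  L2: h(315,491)=(315*31+491)%997=286 h(145,145)=(145*31+145)%997=652 -> [286, 652]
  L3: h(286,652)=(286*31+652)%997=545 -> [545]
  root = 545 != target 431
Candidate C: set leaf[3] = 84 -> leaves = [7, 98, 14, 84, 36]
  L0: [7, 98, 14, 84, 36]
  L1: h(7,98)=(7*31+98)%997=315 h(14,84)=(14*31+84)%997=518 h(36,36)=(36*31+36)%997=155 -> [315, 518, 155]
  L2: h(315,518)=(315*31+518)%997=313 h(155,155)=(155*31+155)%997=972 -> [313, 972]
  L3: h(313,972)=(313*31+972)%997=705 -> [705]
  root = 705 != target 431
Candidate D: set leaf[3] = 43 -> leaves = [7, 98, 14, 43, 36]
  L0: [7, 98, 14, 43, 36]
  L1: h(7,98)=(7*31+98)%997=315 h(14,43)=(14*31+43)%997=477 h(36,36)=(36*31+36)%997=155 -> [315, 477, 155]
  L2: h(315,477)=(315*31+477)%997=272 h(155,155)=(155*31+155)%997=972 -> [272, 972]
  L3: h(272,972)=(272*31+972)%997=431 -> [431]
  root = 431 == target 431  ** MATCH **
Candidate D produces the target root.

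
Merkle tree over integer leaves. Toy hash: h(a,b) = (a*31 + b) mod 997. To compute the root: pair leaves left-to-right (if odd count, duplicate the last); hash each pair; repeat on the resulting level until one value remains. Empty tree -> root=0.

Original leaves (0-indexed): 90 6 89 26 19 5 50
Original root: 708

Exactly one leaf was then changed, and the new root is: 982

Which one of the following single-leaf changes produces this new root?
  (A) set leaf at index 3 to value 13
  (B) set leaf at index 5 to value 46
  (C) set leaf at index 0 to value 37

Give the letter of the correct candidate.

Original leaves: [90, 6, 89, 26, 19, 5, 50]
Target new root: 982
Try each candidate change and compute the resulting root:
Candidate A: set leaf[3] = 13 -> leaves = [90, 6, 89, 13, 19, 5, 50]
  L0: [90, 6, 89, 13, 19, 5, 50]
  L1: h(90,6)=(90*31+6)%997=802 h(89,13)=(89*31+13)%997=778 h(19,5)=(19*31+5)%997=594 h(50,50)=(50*31+50)%997=603 -> [802, 778, 594, 603]
  L2: h(802,778)=(802*31+778)%997=715 h(594,603)=(594*31+603)%997=74 -> [715, 74]
  L3: h(715,74)=(715*31+74)%997=305 -> [305]
  root = 305 != target 982
Candidate B: set leaf[5] = 46 -> leaves = [90, 6, 89, 26, 19, 46, 50]
  L0: [90, 6, 89, 26, 19, 46, 50]
  L1: h(90,6)=(90*31+6)%997=802 h(89,26)=(89*31+26)%997=791 h(19,46)=(19*31+46)%997=635 h(50,50)=(50*31+50)%997=603 -> [802, 791, 635, 603]
  L2: h(802,791)=(802*31+791)%997=728 h(635,603)=(635*31+603)%997=348 -> [728, 348]
  L3: h(728,348)=(728*31+348)%997=982 -> [982]
  root = 982 == target 982  ** MATCH **
Candidate C: set leaf[0] = 37 -> leaves = [37, 6, 89, 26, 19, 5, 50]
  L0: [37, 6, 89, 26, 19, 5, 50]
  L1: h(37,6)=(37*31+6)%997=156 h(89,26)=(89*31+26)%997=791 h(19,5)=(19*31+5)%997=594 h(50,50)=(50*31+50)%997=603 -> [156, 791, 594, 603]
  L2: h(156,791)=(156*31+791)%997=642 h(594,603)=(594*31+603)%997=74 -> [642, 74]
  L3: h(642,74)=(642*31+74)%997=36 -> [36]
  root = 36 != target 982
Candidate B produces the target root.

Answer: B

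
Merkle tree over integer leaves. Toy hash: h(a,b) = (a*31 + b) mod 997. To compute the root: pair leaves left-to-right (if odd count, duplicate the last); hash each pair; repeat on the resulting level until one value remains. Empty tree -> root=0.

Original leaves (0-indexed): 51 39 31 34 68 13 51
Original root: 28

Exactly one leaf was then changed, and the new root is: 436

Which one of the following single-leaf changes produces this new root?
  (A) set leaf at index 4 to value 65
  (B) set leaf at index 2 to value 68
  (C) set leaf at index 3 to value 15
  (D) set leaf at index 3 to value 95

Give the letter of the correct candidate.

Answer: C

Derivation:
Original leaves: [51, 39, 31, 34, 68, 13, 51]
Target new root: 436
Try each candidate change and compute the resulting root:
Candidate A: set leaf[4] = 65 -> leaves = [51, 39, 31, 34, 65, 13, 51]
  L0: [51, 39, 31, 34, 65, 13, 51]
  L1: h(51,39)=(51*31+39)%997=623 h(31,34)=(31*31+34)%997=995 h(65,13)=(65*31+13)%997=34 h(51,51)=(51*31+51)%997=635 -> [623, 995, 34, 635]
  L2: h(623,995)=(623*31+995)%997=368 h(34,635)=(34*31+635)%997=692 -> [368, 692]
  L3: h(368,692)=(368*31+692)%997=136 -> [136]
  root = 136 != target 436
Candidate B: set leaf[2] = 68 -> leaves = [51, 39, 68, 34, 68, 13, 51]
  L0: [51, 39, 68, 34, 68, 13, 51]
  L1: h(51,39)=(51*31+39)%997=623 h(68,34)=(68*31+34)%997=148 h(68,13)=(68*31+13)%997=127 h(51,51)=(51*31+51)%997=635 -> [623, 148, 127, 635]
  L2: h(623,148)=(623*31+148)%997=518 h(127,635)=(127*31+635)%997=584 -> [518, 584]
  L3: h(518,584)=(518*31+584)%997=690 -> [690]
  root = 690 != target 436
Candidate C: set leaf[3] = 15 -> leaves = [51, 39, 31, 15, 68, 13, 51]
  L0: [51, 39, 31, 15, 68, 13, 51]
  L1: h(51,39)=(51*31+39)%997=623 h(31,15)=(31*31+15)%997=976 h(68,13)=(68*31+13)%997=127 h(51,51)=(51*31+51)%997=635 -> [623, 976, 127, 635]
  L2: h(623,976)=(623*31+976)%997=349 h(127,635)=(127*31+635)%997=584 -> [349, 584]
  L3: h(349,584)=(349*31+584)%997=436 -> [436]
  root = 436 == target 436  ** MATCH **
Candidate D: set leaf[3] = 95 -> leaves = [51, 39, 31, 95, 68, 13, 51]
  L0: [51, 39, 31, 95, 68, 13, 51]
  L1: h(51,39)=(51*31+39)%997=623 h(31,95)=(31*31+95)%997=59 h(68,13)=(68*31+13)%997=127 h(51,51)=(51*31+51)%997=635 -> [623, 59, 127, 635]
  L2: h(623,59)=(623*31+59)%997=429 h(127,635)=(127*31+635)%997=584 -> [429, 584]
  L3: h(429,584)=(429*31+584)%997=922 -> [922]
  root = 922 != target 436
Candidate C produces the target root.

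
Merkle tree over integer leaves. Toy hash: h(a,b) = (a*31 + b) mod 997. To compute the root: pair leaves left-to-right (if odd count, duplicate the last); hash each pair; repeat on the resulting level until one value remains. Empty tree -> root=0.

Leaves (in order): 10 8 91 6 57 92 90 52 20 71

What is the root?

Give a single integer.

L0: [10, 8, 91, 6, 57, 92, 90, 52, 20, 71]
L1: h(10,8)=(10*31+8)%997=318 h(91,6)=(91*31+6)%997=833 h(57,92)=(57*31+92)%997=862 h(90,52)=(90*31+52)%997=848 h(20,71)=(20*31+71)%997=691 -> [318, 833, 862, 848, 691]
L2: h(318,833)=(318*31+833)%997=721 h(862,848)=(862*31+848)%997=651 h(691,691)=(691*31+691)%997=178 -> [721, 651, 178]
L3: h(721,651)=(721*31+651)%997=71 h(178,178)=(178*31+178)%997=711 -> [71, 711]
L4: h(71,711)=(71*31+711)%997=918 -> [918]

Answer: 918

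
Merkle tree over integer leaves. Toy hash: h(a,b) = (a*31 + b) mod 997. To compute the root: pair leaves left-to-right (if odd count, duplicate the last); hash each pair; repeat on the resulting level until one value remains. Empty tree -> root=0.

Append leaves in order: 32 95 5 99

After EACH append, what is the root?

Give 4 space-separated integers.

After append 32 (leaves=[32]):
  L0: [32]
  root=32
After append 95 (leaves=[32, 95]):
  L0: [32, 95]
  L1: h(32,95)=(32*31+95)%997=90 -> [90]
  root=90
After append 5 (leaves=[32, 95, 5]):
  L0: [32, 95, 5]
  L1: h(32,95)=(32*31+95)%997=90 h(5,5)=(5*31+5)%997=160 -> [90, 160]
  L2: h(90,160)=(90*31+160)%997=956 -> [956]
  root=956
After append 99 (leaves=[32, 95, 5, 99]):
  L0: [32, 95, 5, 99]
  L1: h(32,95)=(32*31+95)%997=90 h(5,99)=(5*31+99)%997=254 -> [90, 254]
  L2: h(90,254)=(90*31+254)%997=53 -> [53]
  root=53

Answer: 32 90 956 53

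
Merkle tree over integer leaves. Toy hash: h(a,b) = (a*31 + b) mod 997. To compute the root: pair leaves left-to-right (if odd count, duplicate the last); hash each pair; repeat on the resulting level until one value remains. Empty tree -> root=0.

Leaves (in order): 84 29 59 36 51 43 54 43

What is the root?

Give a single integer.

Answer: 133

Derivation:
L0: [84, 29, 59, 36, 51, 43, 54, 43]
L1: h(84,29)=(84*31+29)%997=639 h(59,36)=(59*31+36)%997=868 h(51,43)=(51*31+43)%997=627 h(54,43)=(54*31+43)%997=720 -> [639, 868, 627, 720]
L2: h(639,868)=(639*31+868)%997=737 h(627,720)=(627*31+720)%997=217 -> [737, 217]
L3: h(737,217)=(737*31+217)%997=133 -> [133]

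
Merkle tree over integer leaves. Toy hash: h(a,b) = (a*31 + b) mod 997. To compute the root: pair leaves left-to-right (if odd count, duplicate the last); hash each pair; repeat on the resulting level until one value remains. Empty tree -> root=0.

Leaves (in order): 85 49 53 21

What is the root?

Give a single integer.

L0: [85, 49, 53, 21]
L1: h(85,49)=(85*31+49)%997=690 h(53,21)=(53*31+21)%997=667 -> [690, 667]
L2: h(690,667)=(690*31+667)%997=123 -> [123]

Answer: 123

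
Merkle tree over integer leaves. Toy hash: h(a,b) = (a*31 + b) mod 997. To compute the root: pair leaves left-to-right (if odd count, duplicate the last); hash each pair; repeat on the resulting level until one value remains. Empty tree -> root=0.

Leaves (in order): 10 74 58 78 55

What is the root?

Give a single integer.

L0: [10, 74, 58, 78, 55]
L1: h(10,74)=(10*31+74)%997=384 h(58,78)=(58*31+78)%997=879 h(55,55)=(55*31+55)%997=763 -> [384, 879, 763]
L2: h(384,879)=(384*31+879)%997=819 h(763,763)=(763*31+763)%997=488 -> [819, 488]
L3: h(819,488)=(819*31+488)%997=952 -> [952]

Answer: 952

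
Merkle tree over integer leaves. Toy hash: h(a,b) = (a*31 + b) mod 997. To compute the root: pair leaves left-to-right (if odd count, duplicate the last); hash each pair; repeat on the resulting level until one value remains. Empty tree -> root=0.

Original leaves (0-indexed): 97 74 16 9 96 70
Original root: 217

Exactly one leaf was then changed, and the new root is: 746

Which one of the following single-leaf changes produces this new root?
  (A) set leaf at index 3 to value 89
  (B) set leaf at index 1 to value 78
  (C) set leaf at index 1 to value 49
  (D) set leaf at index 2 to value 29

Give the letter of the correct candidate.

Original leaves: [97, 74, 16, 9, 96, 70]
Target new root: 746
Try each candidate change and compute the resulting root:
Candidate A: set leaf[3] = 89 -> leaves = [97, 74, 16, 89, 96, 70]
  L0: [97, 74, 16, 89, 96, 70]
  L1: h(97,74)=(97*31+74)%997=90 h(16,89)=(16*31+89)%997=585 h(96,70)=(96*31+70)%997=55 -> [90, 585, 55]
  L2: h(90,585)=(90*31+585)%997=384 h(55,55)=(55*31+55)%997=763 -> [384, 763]
  L3: h(384,763)=(384*31+763)%997=703 -> [703]
  root = 703 != target 746
Candidate B: set leaf[1] = 78 -> leaves = [97, 78, 16, 9, 96, 70]
  L0: [97, 78, 16, 9, 96, 70]
  L1: h(97,78)=(97*31+78)%997=94 h(16,9)=(16*31+9)%997=505 h(96,70)=(96*31+70)%997=55 -> [94, 505, 55]
  L2: h(94,505)=(94*31+505)%997=428 h(55,55)=(55*31+55)%997=763 -> [428, 763]
  L3: h(428,763)=(428*31+763)%997=73 -> [73]
  root = 73 != target 746
Candidate C: set leaf[1] = 49 -> leaves = [97, 49, 16, 9, 96, 70]
  L0: [97, 49, 16, 9, 96, 70]
  L1: h(97,49)=(97*31+49)%997=65 h(16,9)=(16*31+9)%997=505 h(96,70)=(96*31+70)%997=55 -> [65, 505, 55]
  L2: h(65,505)=(65*31+505)%997=526 h(55,55)=(55*31+55)%997=763 -> [526, 763]
  L3: h(526,763)=(526*31+763)%997=120 -> [120]
  root = 120 != target 746
Candidate D: set leaf[2] = 29 -> leaves = [97, 74, 29, 9, 96, 70]
  L0: [97, 74, 29, 9, 96, 70]
  L1: h(97,74)=(97*31+74)%997=90 h(29,9)=(29*31+9)%997=908 h(96,70)=(96*31+70)%997=55 -> [90, 908, 55]
  L2: h(90,908)=(90*31+908)%997=707 h(55,55)=(55*31+55)%997=763 -> [707, 763]
  L3: h(707,763)=(707*31+763)%997=746 -> [746]
  root = 746 == target 746  ** MATCH **
Candidate D produces the target root.

Answer: D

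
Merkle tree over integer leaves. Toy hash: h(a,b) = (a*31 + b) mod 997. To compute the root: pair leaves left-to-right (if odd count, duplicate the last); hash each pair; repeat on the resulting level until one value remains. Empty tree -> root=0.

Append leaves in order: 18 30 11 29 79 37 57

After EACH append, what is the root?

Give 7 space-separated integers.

After append 18 (leaves=[18]):
  L0: [18]
  root=18
After append 30 (leaves=[18, 30]):
  L0: [18, 30]
  L1: h(18,30)=(18*31+30)%997=588 -> [588]
  root=588
After append 11 (leaves=[18, 30, 11]):
  L0: [18, 30, 11]
  L1: h(18,30)=(18*31+30)%997=588 h(11,11)=(11*31+11)%997=352 -> [588, 352]
  L2: h(588,352)=(588*31+352)%997=634 -> [634]
  root=634
After append 29 (leaves=[18, 30, 11, 29]):
  L0: [18, 30, 11, 29]
  L1: h(18,30)=(18*31+30)%997=588 h(11,29)=(11*31+29)%997=370 -> [588, 370]
  L2: h(588,370)=(588*31+370)%997=652 -> [652]
  root=652
After append 79 (leaves=[18, 30, 11, 29, 79]):
  L0: [18, 30, 11, 29, 79]
  L1: h(18,30)=(18*31+30)%997=588 h(11,29)=(11*31+29)%997=370 h(79,79)=(79*31+79)%997=534 -> [588, 370, 534]
  L2: h(588,370)=(588*31+370)%997=652 h(534,534)=(534*31+534)%997=139 -> [652, 139]
  L3: h(652,139)=(652*31+139)%997=411 -> [411]
  root=411
After append 37 (leaves=[18, 30, 11, 29, 79, 37]):
  L0: [18, 30, 11, 29, 79, 37]
  L1: h(18,30)=(18*31+30)%997=588 h(11,29)=(11*31+29)%997=370 h(79,37)=(79*31+37)%997=492 -> [588, 370, 492]
  L2: h(588,370)=(588*31+370)%997=652 h(492,492)=(492*31+492)%997=789 -> [652, 789]
  L3: h(652,789)=(652*31+789)%997=64 -> [64]
  root=64
After append 57 (leaves=[18, 30, 11, 29, 79, 37, 57]):
  L0: [18, 30, 11, 29, 79, 37, 57]
  L1: h(18,30)=(18*31+30)%997=588 h(11,29)=(11*31+29)%997=370 h(79,37)=(79*31+37)%997=492 h(57,57)=(57*31+57)%997=827 -> [588, 370, 492, 827]
  L2: h(588,370)=(588*31+370)%997=652 h(492,827)=(492*31+827)%997=127 -> [652, 127]
  L3: h(652,127)=(652*31+127)%997=399 -> [399]
  root=399

Answer: 18 588 634 652 411 64 399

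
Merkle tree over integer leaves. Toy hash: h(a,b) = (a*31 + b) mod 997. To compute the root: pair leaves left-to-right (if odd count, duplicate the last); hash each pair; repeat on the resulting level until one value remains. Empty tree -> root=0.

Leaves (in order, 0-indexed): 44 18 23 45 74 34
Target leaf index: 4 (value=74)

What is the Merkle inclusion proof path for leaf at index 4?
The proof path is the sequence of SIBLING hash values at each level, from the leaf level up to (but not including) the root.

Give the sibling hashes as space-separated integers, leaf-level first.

Answer: 34 334 729

Derivation:
L0 (leaves): [44, 18, 23, 45, 74, 34], target index=4
L1: h(44,18)=(44*31+18)%997=385 [pair 0] h(23,45)=(23*31+45)%997=758 [pair 1] h(74,34)=(74*31+34)%997=334 [pair 2] -> [385, 758, 334]
  Sibling for proof at L0: 34
L2: h(385,758)=(385*31+758)%997=729 [pair 0] h(334,334)=(334*31+334)%997=718 [pair 1] -> [729, 718]
  Sibling for proof at L1: 334
L3: h(729,718)=(729*31+718)%997=386 [pair 0] -> [386]
  Sibling for proof at L2: 729
Root: 386
Proof path (sibling hashes from leaf to root): [34, 334, 729]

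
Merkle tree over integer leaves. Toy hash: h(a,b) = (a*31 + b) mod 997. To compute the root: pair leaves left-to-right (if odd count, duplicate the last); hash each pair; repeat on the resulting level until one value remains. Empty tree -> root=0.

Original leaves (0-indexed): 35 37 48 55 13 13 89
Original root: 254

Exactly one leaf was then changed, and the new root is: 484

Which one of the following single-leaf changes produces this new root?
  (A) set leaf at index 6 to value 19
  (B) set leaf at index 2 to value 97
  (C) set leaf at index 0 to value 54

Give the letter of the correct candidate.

Answer: B

Derivation:
Original leaves: [35, 37, 48, 55, 13, 13, 89]
Target new root: 484
Try each candidate change and compute the resulting root:
Candidate A: set leaf[6] = 19 -> leaves = [35, 37, 48, 55, 13, 13, 19]
  L0: [35, 37, 48, 55, 13, 13, 19]
  L1: h(35,37)=(35*31+37)%997=125 h(48,55)=(48*31+55)%997=546 h(13,13)=(13*31+13)%997=416 h(19,19)=(19*31+19)%997=608 -> [125, 546, 416, 608]
  L2: h(125,546)=(125*31+546)%997=433 h(416,608)=(416*31+608)%997=543 -> [433, 543]
  L3: h(433,543)=(433*31+543)%997=8 -> [8]
  root = 8 != target 484
Candidate B: set leaf[2] = 97 -> leaves = [35, 37, 97, 55, 13, 13, 89]
  L0: [35, 37, 97, 55, 13, 13, 89]
  L1: h(35,37)=(35*31+37)%997=125 h(97,55)=(97*31+55)%997=71 h(13,13)=(13*31+13)%997=416 h(89,89)=(89*31+89)%997=854 -> [125, 71, 416, 854]
  L2: h(125,71)=(125*31+71)%997=955 h(416,854)=(416*31+854)%997=789 -> [955, 789]
  L3: h(955,789)=(955*31+789)%997=484 -> [484]
  root = 484 == target 484  ** MATCH **
Candidate C: set leaf[0] = 54 -> leaves = [54, 37, 48, 55, 13, 13, 89]
  L0: [54, 37, 48, 55, 13, 13, 89]
  L1: h(54,37)=(54*31+37)%997=714 h(48,55)=(48*31+55)%997=546 h(13,13)=(13*31+13)%997=416 h(89,89)=(89*31+89)%997=854 -> [714, 546, 416, 854]
  L2: h(714,546)=(714*31+546)%997=746 h(416,854)=(416*31+854)%997=789 -> [746, 789]
  L3: h(746,789)=(746*31+789)%997=984 -> [984]
  root = 984 != target 484
Candidate B produces the target root.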